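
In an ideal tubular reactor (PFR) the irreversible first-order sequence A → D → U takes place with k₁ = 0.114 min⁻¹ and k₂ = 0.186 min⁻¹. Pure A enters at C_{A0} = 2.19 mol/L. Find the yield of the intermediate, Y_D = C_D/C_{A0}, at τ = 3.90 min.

0.249

Solving the coupled first-order balances gives C_D(τ) = [k₁/(k₂−k₁)]·C_{A0}·(e^(−k₁τ) − e^(−k₂τ)).
e^(−k₁τ) = e^(−0.114×3.90) = e^(−0.4446) = 0.6411; e^(−k₂τ) = e^(−0.7254) = 0.4841.
C_D = 0.114×2.19/(0.186−0.114) × (0.6411−0.4841) = 3.468×0.1569 = 0.5442 mol/L.
Y_D = C_D/C_{A0} = 0.5442/2.19 = 0.249.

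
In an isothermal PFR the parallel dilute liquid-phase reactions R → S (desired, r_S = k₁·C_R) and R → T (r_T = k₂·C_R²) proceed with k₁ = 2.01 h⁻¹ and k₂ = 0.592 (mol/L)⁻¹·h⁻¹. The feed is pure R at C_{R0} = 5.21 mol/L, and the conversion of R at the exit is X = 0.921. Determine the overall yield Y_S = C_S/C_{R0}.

C_R = C_{R0}(1−X) = 0.4116 mol/L.
Along a PFR/batch, dC_S/dC_R = −r_S/(r_S+r_T) = −k₁/(k₁+k₂·C_R).
Integrating from C_{R0} to C_R: C_S = (2.01/0.592)·ln[(2.01+0.592·5.21)/(2.01+0.592·0.412)] = 3.395·ln(5.094/2.254) = 2.769 mol/L.
Y_S = C_S/C_{R0} = 2.769/5.21 = 0.531.

0.531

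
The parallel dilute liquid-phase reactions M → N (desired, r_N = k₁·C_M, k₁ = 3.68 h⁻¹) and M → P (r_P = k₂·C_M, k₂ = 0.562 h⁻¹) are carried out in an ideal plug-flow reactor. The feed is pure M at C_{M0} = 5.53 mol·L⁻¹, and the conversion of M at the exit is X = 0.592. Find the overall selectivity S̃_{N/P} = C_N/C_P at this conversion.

C_M = C_{M0}(1−X) = 2.256 mol·L⁻¹.
Both paths are first order in M, so the instantaneous fraction to N is constant: dC_N/d(−C_M) = k₁/(k₁+k₂) = 0.8675.
C_N = 0.8675·(C_{M0}−C_M) = 0.8675×3.274 = 2.84 mol·L⁻¹.
C_P = (C_{M0}−C_M)−C_N = 0.4337 mol·L⁻¹; S̃_{N/P} = 2.840/0.4337 = 6.55.

6.55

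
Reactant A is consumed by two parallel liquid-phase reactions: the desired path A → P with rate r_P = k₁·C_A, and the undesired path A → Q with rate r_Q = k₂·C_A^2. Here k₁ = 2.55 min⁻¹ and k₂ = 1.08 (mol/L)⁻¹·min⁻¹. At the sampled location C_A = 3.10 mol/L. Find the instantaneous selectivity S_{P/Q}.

S_{P/Q} = r_P/r_Q = (k₁·C_A)/(k₂·C_A^2) = (k₁/k₂)·C_A⁻¹.
= (2.55×3.100) / (1.08×3.100^2) = 7.905/10.38 = 0.762.
The undesired path is higher order in A, so low C_A (CSTR or dilute feed) favours P.

0.762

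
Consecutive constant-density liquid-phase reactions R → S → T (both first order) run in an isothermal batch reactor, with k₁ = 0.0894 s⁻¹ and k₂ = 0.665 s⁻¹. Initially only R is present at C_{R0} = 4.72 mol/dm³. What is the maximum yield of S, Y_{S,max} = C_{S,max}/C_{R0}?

0.0984

Evaluating C_S at t_opt = ln(k₂/k₁)/(k₂−k₁) gives C_{S,max}/C_{R0} = (k₁/k₂)^[k₂/(k₂−k₁)].
= (0.0894/0.665)^(0.665/(0.665−0.0894)) = (0.1344)^(1.155) = 0.09844.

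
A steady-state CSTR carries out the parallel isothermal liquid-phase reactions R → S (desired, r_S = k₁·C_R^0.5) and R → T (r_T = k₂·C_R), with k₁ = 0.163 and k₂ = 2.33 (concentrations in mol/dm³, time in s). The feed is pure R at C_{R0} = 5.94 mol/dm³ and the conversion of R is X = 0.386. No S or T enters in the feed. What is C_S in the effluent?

Exit C_R = C_{R0}(1−X) = 5.94×0.614 = 3.647 mol/dm³.
In a CSTR the entire volume is at exit conditions, so r_S = 0.163×3.647^0.5 = 0.3113 and r_T = 2.33×3.647 = 8.498.
Fraction of consumed R going to S: r_S/(r_S+r_T) = 0.03534.
C_S = 0.03534·C_{R0}·X = 0.03534×5.94×0.386 = 0.0810 mol/dm³.

0.0810 mol/dm³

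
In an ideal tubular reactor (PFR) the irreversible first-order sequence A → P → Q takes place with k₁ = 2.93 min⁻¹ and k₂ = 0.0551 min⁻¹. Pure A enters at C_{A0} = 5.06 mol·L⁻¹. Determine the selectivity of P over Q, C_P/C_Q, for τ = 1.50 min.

For first-order series with pure A initially, C_P(τ) = k₁C_{A0}/(k₂−k₁)·(e^(−k₁τ) − e^(−k₂τ)).
e^(−k₁τ) = e^(−2.93×1.50) = e^(−4.395) = 0.01234; e^(−k₂τ) = e^(−0.08265) = 0.9207.
C_P = 2.93×5.06/(0.0551−2.93) × (0.01234−0.9207) = (-5.157)×(-0.9083) = 4.684 mol·L⁻¹.
C_A = C_{A0}e^(−k₁τ) = 0.06243 mol·L⁻¹, so C_Q = C_{A0}−C_A−C_P = 0.3133 mol·L⁻¹; C_P/C_Q = 15.0.

15.0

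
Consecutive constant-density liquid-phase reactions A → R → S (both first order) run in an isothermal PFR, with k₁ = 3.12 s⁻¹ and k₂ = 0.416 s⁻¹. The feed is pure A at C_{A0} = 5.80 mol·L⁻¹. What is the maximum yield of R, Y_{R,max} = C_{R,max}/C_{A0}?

0.733

For a first-order series the maximum intermediate yield is C_{R,max}/C_{A0} = (k₁/k₂)^[k₂/(k₂−k₁)].
= (3.12/0.416)^(0.416/(0.416−3.12)) = (7.500)^(-0.1538) = 0.7335.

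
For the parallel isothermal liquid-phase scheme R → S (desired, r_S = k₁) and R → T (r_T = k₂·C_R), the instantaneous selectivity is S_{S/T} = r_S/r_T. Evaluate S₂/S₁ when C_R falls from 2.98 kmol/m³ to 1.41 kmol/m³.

2.11

S_{S/T} = (k₁/k₂)·C_R⁻¹, so S₂/S₁ = (C_{R,2}/C_{R,1})⁻¹.
= 2.98/1.41 = 2.11.
Selectivity toward S rises as C_R falls — low-concentration operation is favoured.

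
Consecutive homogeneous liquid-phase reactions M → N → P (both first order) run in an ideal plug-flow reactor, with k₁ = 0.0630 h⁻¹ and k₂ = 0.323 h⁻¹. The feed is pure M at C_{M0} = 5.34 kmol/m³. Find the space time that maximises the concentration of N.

The intermediate peaks when r₁ = r₂, i.e. k₁e^(−k₁τ) = k₂e^(−k₂τ), giving τ_opt = ln(k₂/k₁)/(k₂−k₁).
= ln(0.323/0.0630)/(0.323−0.0630) = ln(5.127)/0.2600 = 1.635/0.2600 = 6.29 h.

6.29 h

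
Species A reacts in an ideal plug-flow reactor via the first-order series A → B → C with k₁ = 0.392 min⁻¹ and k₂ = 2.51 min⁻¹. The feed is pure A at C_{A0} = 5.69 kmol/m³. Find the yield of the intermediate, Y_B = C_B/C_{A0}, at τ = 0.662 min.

For first-order series with pure A initially, C_B(τ) = k₁C_{A0}/(k₂−k₁)·(e^(−k₁τ) − e^(−k₂τ)).
e^(−k₁τ) = e^(−0.392×0.662) = e^(−0.2595) = 0.7714; e^(−k₂τ) = e^(−1.662) = 0.1898.
C_B = 0.392×5.69/(2.51−0.392) × (0.7714−0.1898) = 1.053×0.5816 = 0.6125 kmol/m³.
Y_B = C_B/C_{A0} = 0.6125/5.69 = 0.108.

0.108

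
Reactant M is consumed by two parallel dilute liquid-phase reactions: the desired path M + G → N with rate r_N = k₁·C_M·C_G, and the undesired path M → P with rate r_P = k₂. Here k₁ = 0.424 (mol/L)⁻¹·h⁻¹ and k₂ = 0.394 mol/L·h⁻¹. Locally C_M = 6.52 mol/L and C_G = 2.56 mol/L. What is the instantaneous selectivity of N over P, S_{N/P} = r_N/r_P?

S_{N/P} = r_N/r_P = (k₁·C_M·C_G)/(k₂) = (k₁/k₂)·C_M·C_G.
= (0.424×6.520×2.560) / (0.394) = 7.077/0.3940 = 18.0.
Since the desired path is higher order in M, keeping C_M high (PFR or concentrated feed) favours N.

18.0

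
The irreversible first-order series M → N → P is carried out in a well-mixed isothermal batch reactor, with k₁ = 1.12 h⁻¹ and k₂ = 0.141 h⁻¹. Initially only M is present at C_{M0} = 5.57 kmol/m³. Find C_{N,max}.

4.13 kmol/m³

For a first-order series the maximum intermediate yield is C_{N,max}/C_{M0} = (k₁/k₂)^[k₂/(k₂−k₁)].
= (1.12/0.141)^(0.141/(0.141−1.12)) = (7.943)^(-0.1440) = 0.7420.
C_{N,max} = 0.7420×5.57 = 4.13 kmol/m³.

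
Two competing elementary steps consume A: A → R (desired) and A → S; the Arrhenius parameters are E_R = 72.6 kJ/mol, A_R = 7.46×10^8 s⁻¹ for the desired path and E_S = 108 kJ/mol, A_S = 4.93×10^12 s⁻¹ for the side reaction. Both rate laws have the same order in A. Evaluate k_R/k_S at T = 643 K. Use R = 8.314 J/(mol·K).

With equal orders, S_{R/S} = k_R/k_S = (A_R/A_S)·exp[(E_S−E_R)/(RT)].
(E_S−E_R)/(RT) = (108−72.6)×10³/(8.314×643) = 35400/5346 = 6.622.
k_R/k_S = (7.46×10^8/4.93×10^12)·exp(6.622) = 1.513×10^-4 × 751.4 = 0.114.
Since E_R < E_S, lowering the temperature improves selectivity toward R.

0.114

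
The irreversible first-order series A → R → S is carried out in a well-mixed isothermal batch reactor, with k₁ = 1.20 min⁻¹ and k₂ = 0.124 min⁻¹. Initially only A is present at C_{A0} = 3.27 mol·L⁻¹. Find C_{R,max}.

2.52 mol·L⁻¹

Evaluating C_R at t_opt = ln(k₂/k₁)/(k₂−k₁) gives C_{R,max}/C_{A0} = (k₁/k₂)^[k₂/(k₂−k₁)].
= (1.20/0.124)^(0.124/(0.124−1.20)) = (9.677)^(-0.1152) = 0.7698.
C_{R,max} = 0.7698×3.27 = 2.52 mol·L⁻¹.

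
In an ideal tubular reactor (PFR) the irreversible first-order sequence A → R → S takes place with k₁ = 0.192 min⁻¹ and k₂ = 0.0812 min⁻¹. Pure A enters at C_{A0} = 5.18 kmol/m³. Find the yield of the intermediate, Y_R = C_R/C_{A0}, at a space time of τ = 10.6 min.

The intermediate concentration in a first-order A→B→C sequence is C_R = k₁C_{A0}(e^(−k₁τ) − e^(−k₂τ))/(k₂−k₁).
e^(−k₁τ) = e^(−0.192×10.6) = e^(−2.035) = 0.1307; e^(−k₂τ) = e^(−0.8607) = 0.4229.
C_R = 0.192×5.18/(0.0812−0.192) × (0.1307−0.4229) = (-8.976)×(-0.2922) = 2.623 kmol/m³.
Y_R = C_R/C_{A0} = 2.623/5.18 = 0.506.

0.506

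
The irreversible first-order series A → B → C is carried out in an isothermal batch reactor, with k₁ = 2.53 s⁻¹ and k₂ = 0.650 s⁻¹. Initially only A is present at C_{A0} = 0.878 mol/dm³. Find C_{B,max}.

For a first-order series the maximum intermediate yield is C_{B,max}/C_{A0} = (k₁/k₂)^[k₂/(k₂−k₁)].
= (2.53/0.650)^(0.650/(0.650−2.53)) = (3.892)^(-0.3457) = 0.6251.
C_{B,max} = 0.6251×0.878 = 0.549 mol/dm³.

0.549 mol/dm³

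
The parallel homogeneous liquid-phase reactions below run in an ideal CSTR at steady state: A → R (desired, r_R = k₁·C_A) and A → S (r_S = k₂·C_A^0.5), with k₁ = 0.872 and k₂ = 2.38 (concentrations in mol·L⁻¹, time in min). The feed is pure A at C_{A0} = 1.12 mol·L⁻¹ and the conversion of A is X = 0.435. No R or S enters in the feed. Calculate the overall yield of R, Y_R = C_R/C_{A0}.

Exit C_A = C_{A0}(1−X) = 1.12×0.565 = 0.6328 mol·L⁻¹.
A CSTR operates uniformly at the exit composition, giving r_R = 0.5518 and r_S = 1.893 (each k·C_A^n at C_A = 0.6328).
Fraction of consumed A going to R: r_R/(r_R+r_S) = 0.2257.
C_R = 0.2257·C_{A0}·X = 0.2257×1.12×0.435 = 0.110 mol·L⁻¹; Y_R = C_R/C_{A0} = 0.0982.

0.0982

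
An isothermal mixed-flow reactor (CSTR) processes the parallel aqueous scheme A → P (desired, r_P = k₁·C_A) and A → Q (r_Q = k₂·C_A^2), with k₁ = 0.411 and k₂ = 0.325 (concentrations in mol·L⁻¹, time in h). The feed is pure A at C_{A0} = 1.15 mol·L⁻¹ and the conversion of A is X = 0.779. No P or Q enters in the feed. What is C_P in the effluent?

0.746 mol·L⁻¹

Exit C_A = C_{A0}(1−X) = 1.15×0.221 = 0.2541 mol·L⁻¹.
Rates in a CSTR are evaluated at the outlet concentration: r_P = 0.411×0.2541 = 0.1045, r_Q = 0.325×0.2541^2 = 0.02099.
Fraction of consumed A going to P: r_P/(r_P+r_Q) = 0.8327.
C_P = 0.8327·C_{A0}·X = 0.8327×1.15×0.779 = 0.746 mol·L⁻¹.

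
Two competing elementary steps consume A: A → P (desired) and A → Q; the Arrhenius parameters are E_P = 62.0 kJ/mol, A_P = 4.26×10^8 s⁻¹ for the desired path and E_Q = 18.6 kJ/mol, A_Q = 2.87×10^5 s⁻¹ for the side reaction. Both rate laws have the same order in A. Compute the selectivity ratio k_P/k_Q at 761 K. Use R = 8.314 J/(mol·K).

With equal orders, S_{P/Q} = k_P/k_Q = (A_P/A_Q)·exp[(E_Q−E_P)/(RT)].
(E_Q−E_P)/(RT) = (18.6−62.0)×10³/(8.314×761) = -43400/6327 = -6.860.
k_P/k_Q = (4.26×10^8/2.87×10^5)·exp(-6.860) = 1484 × 0.001049 = 1.56.

1.56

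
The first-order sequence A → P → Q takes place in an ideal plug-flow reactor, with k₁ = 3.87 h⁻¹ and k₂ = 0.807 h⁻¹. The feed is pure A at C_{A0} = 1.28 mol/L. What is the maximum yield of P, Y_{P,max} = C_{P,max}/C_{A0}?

For a first-order series the maximum intermediate yield is C_{P,max}/C_{A0} = (k₁/k₂)^[k₂/(k₂−k₁)].
= (3.87/0.807)^(0.807/(0.807−3.87)) = (4.796)^(-0.2635) = 0.6616.

0.662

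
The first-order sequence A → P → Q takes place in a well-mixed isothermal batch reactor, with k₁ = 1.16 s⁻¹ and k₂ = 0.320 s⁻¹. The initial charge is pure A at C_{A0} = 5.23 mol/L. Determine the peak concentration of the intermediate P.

3.20 mol/L

Evaluating C_P at t_opt = ln(k₂/k₁)/(k₂−k₁) gives C_{P,max}/C_{A0} = (k₁/k₂)^[k₂/(k₂−k₁)].
= (1.16/0.320)^(0.320/(0.320−1.16)) = (3.625)^(-0.3810) = 0.6123.
C_{P,max} = 0.6123×5.23 = 3.20 mol/L.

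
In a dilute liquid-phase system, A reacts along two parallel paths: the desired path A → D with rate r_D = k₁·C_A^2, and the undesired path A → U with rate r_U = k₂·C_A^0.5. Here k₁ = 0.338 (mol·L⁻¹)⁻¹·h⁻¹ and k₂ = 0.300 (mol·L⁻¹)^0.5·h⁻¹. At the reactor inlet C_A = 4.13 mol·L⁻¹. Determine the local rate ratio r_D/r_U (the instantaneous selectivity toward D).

9.46

S_{D/U} = r_D/r_U = (k₁·C_A^2)/(k₂·C_A^0.5) = (k₁/k₂)·C_A^1.5.
= (0.338×4.130^2) / (0.300×4.130^0.5) = 5.765/0.6097 = 9.46.
Since the desired path is higher order in A, keeping C_A high (PFR or concentrated feed) favours D.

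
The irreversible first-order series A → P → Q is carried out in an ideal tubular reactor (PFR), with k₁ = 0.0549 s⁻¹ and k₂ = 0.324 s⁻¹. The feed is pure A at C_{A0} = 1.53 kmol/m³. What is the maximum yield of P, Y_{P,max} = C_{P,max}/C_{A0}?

At the optimum, C_{P,max}/C_{A0} = (k₁/k₂)^[k₂/(k₂−k₁)].
= (0.0549/0.324)^(0.324/(0.324−0.0549)) = (0.1694)^(1.204) = 0.1180.

0.118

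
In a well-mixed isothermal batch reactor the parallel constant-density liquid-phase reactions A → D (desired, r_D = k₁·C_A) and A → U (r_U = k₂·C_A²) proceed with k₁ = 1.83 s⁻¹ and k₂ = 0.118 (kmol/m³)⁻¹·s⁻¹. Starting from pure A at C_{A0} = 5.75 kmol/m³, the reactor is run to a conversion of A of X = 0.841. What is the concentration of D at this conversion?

C_A = C_{A0}(1−X) = 0.9143 kmol/m³.
Along a PFR/batch, dC_D/dC_A = −r_D/(r_D+r_U) = −k₁/(k₁+k₂·C_A).
Integrating from C_{A0} to C_A: C_D = (1.83/0.118)·ln[(1.83+0.118·5.75)/(1.83+0.118·0.914)] = 15.51·ln(2.509/1.938) = 4.003 kmol/m³.

4.00 kmol/m³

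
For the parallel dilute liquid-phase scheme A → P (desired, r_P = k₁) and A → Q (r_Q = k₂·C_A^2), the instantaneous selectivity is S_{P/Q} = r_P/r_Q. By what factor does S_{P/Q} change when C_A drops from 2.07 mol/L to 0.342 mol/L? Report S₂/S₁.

36.6

S_{P/Q} = (k₁/k₂)·C_A^-2, so S₂/S₁ = (C_{A,2}/C_{A,1})^-2.
= (0.342/2.07)^(-2) = (0.1652)^(-2) = 36.6.
Selectivity toward P rises as C_A falls — low-concentration operation is favoured.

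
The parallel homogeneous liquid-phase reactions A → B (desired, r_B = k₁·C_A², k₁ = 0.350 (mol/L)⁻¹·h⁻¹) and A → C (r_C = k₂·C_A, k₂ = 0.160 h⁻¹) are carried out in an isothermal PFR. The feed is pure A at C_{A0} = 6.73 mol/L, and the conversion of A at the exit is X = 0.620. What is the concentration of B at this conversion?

C_A = C_{A0}(1−X) = 2.557 mol/L.
Along a PFR/batch, dC_C/dC_A = −r_C/(r_B+r_C) = −k₂/(k₂+k₁·C_A).
Integrating from C_{A0} to C_A: C_C = (0.160/0.350)·ln[(0.160+0.350·6.73)/(0.160+0.350·2.56)] = 0.4571·ln(2.516/1.055) = 0.3972 mol/L.
Then C_B = (C_{A0}−C_A) − C_C = 4.173 − 0.3972 = 3.775 mol/L.

3.78 mol/L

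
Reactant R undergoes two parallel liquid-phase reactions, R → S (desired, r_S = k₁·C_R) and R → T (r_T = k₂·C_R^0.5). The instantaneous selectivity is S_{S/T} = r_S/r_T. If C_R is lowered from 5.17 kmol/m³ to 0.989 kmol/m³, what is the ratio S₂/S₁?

S_{S/T} = (k₁/k₂)·C_R^0.5, so S₂/S₁ = (C_{R,2}/C_{R,1})^0.5.
= (0.989/5.17)^0.5 = (0.1913)^0.5 = 0.437.

0.437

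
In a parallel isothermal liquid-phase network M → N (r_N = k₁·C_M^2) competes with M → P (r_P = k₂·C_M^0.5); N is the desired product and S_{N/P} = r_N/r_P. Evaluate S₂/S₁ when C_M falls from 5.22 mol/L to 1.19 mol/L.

0.109

S_{N/P} = (k₁/k₂)·C_M^1.5, so S₂/S₁ = (C_{M,2}/C_{M,1})^1.5.
= (1.19/5.22)^1.5 = (0.2280)^1.5 = 0.109.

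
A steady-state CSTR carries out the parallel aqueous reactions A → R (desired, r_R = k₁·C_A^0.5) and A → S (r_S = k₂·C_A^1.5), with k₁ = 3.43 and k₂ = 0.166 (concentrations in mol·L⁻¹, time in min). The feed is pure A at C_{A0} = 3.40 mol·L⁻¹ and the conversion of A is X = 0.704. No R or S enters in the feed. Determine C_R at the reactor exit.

Exit C_A = C_{A0}(1−X) = 3.40×0.296 = 1.006 mol·L⁻¹.
In a CSTR the entire volume is at exit conditions, so r_R = 3.43×1.006^0.5 = 3.441 and r_S = 0.166×1.006^1.5 = 0.1676.
Fraction of consumed A going to R: r_R/(r_R+r_S) = 0.9536.
C_R = 0.9536·C_{A0}·X = 0.9536×3.40×0.704 = 2.28 mol·L⁻¹.

2.28 mol·L⁻¹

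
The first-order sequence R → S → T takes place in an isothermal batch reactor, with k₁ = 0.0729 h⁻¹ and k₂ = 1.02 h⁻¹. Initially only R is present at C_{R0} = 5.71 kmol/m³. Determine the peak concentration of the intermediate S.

0.333 kmol/m³

For a first-order series the maximum intermediate yield is C_{S,max}/C_{R0} = (k₁/k₂)^[k₂/(k₂−k₁)].
= (0.0729/1.02)^(1.02/(1.02−0.0729)) = (0.07147)^(1.077) = 0.05833.
C_{S,max} = 0.05833×5.71 = 0.333 kmol/m³.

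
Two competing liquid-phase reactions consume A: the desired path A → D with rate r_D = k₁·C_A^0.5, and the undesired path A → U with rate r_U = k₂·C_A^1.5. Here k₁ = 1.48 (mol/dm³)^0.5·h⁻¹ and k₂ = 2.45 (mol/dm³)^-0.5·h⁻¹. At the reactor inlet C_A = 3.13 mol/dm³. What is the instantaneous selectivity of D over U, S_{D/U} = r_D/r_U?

0.193

S_{D/U} = r_D/r_U = (k₁·C_A^0.5)/(k₂·C_A^1.5) = (k₁/k₂)·C_A⁻¹.
= (1.48×3.130^0.5) / (2.45×3.130^1.5) = 2.618/13.57 = 0.193.
The undesired path is higher order in A, so low C_A (CSTR or dilute feed) favours D.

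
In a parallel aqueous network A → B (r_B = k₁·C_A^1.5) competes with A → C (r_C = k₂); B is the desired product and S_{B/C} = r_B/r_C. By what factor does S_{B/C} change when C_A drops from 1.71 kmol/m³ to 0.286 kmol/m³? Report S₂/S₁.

S_{B/C} = (k₁/k₂)·C_A^1.5, so S₂/S₁ = (C_{A,2}/C_{A,1})^1.5.
= (0.286/1.71)^1.5 = (0.1673)^1.5 = 0.0684.
Selectivity toward B falls as C_A falls — high-concentration operation is favoured.

0.0684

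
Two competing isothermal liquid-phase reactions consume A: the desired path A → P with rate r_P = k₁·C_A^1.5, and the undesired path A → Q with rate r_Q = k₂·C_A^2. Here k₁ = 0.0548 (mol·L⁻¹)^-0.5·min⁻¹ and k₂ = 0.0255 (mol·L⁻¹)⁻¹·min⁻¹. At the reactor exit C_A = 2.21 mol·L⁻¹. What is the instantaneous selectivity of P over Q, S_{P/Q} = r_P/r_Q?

S_{P/Q} = r_P/r_Q = (k₁·C_A^1.5)/(k₂·C_A^2) = (k₁/k₂)·C_A^-0.5.
= (0.0548×2.210^1.5) / (0.0255×2.210^2) = 0.1800/0.1245 = 1.45.

1.45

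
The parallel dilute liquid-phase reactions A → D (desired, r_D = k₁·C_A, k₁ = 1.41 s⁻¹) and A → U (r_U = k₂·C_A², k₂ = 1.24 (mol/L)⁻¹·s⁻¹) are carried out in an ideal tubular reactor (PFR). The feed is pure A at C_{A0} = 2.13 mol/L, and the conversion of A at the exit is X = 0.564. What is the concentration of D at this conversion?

0.521 mol/L

C_A = C_{A0}(1−X) = 0.9287 mol/L.
Along a PFR/batch, dC_D/dC_A = −r_D/(r_D+r_U) = −k₁/(k₁+k₂·C_A).
Integrating from C_{A0} to C_A: C_D = (1.41/1.24)·ln[(1.41+1.24·2.13)/(1.41+1.24·0.929)] = 1.137·ln(4.051/2.562) = 0.5212 mol/L.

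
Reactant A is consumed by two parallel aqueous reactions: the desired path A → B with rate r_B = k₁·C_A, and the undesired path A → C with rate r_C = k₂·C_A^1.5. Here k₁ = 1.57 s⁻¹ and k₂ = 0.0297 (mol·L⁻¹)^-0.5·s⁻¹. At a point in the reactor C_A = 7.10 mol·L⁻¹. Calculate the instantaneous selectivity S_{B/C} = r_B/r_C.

19.8

S_{B/C} = r_B/r_C = (k₁·C_A)/(k₂·C_A^1.5) = (k₁/k₂)·C_A^-0.5.
= (1.57×7.100) / (0.0297×7.100^1.5) = 11.15/0.5619 = 19.8.
The undesired path is higher order in A, so low C_A (CSTR or dilute feed) favours B.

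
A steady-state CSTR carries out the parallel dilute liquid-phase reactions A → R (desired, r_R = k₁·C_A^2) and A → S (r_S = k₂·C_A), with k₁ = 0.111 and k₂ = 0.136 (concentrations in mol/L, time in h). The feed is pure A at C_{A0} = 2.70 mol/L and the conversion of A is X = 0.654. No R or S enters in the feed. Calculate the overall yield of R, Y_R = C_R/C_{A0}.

Exit C_A = C_{A0}(1−X) = 2.70×0.346 = 0.9342 mol/L.
A CSTR operates uniformly at the exit composition, giving r_R = 0.09687 and r_S = 0.1271 (each k·C_A^n at C_A = 0.9342).
Fraction of consumed A going to R: r_R/(r_R+r_S) = 0.4326.
C_R = 0.4326·C_{A0}·X = 0.4326×2.70×0.654 = 0.764 mol/L; Y_R = C_R/C_{A0} = 0.283.

0.283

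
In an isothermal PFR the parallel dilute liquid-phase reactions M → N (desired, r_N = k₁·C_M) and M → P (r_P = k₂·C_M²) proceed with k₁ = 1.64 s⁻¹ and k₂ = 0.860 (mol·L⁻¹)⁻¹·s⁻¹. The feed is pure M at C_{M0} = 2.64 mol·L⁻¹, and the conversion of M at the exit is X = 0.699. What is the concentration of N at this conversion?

0.993 mol·L⁻¹

C_M = C_{M0}(1−X) = 0.7946 mol·L⁻¹.
Along a PFR/batch, dC_N/dC_M = −r_N/(r_N+r_P) = −k₁/(k₁+k₂·C_M).
Integrating from C_{M0} to C_M: C_N = (1.64/0.860)·ln[(1.64+0.860·2.64)/(1.64+0.860·0.795)] = 1.907·ln(3.910/2.323) = 0.9928 mol·L⁻¹.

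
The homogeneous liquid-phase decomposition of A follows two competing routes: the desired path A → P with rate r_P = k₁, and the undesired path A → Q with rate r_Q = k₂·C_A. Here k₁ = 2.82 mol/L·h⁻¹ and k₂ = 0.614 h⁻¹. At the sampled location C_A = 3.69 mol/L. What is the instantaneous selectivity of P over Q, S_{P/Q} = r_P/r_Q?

1.24

S_{P/Q} = r_P/r_Q = (k₁)/(k₂·C_A) = (k₁/k₂)·C_A⁻¹.
= (2.82) / (0.614×3.690) = 2.820/2.266 = 1.24.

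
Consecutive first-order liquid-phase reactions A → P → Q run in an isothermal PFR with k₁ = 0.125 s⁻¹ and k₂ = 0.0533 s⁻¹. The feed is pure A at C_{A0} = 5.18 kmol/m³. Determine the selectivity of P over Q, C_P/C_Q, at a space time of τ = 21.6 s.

For first-order series with pure A initially, C_P(τ) = k₁C_{A0}/(k₂−k₁)·(e^(−k₁τ) − e^(−k₂τ)).
e^(−k₁τ) = e^(−0.125×21.6) = e^(−2.700) = 0.06721; e^(−k₂τ) = e^(−1.151) = 0.3162.
C_P = 0.125×5.18/(0.0533−0.125) × (0.06721−0.3162) = (-9.031)×(-0.2490) = 2.249 kmol/m³.
C_A = C_{A0}e^(−k₁τ) = 0.3481 kmol/m³, so C_Q = C_{A0}−C_A−C_P = 2.583 kmol/m³; C_P/C_Q = 0.871.

0.871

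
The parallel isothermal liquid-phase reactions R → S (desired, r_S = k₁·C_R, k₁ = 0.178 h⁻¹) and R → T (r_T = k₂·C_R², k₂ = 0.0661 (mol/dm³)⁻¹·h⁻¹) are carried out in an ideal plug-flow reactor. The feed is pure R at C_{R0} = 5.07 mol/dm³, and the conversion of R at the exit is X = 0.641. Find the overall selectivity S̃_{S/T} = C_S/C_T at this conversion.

C_R = C_{R0}(1−X) = 1.820 mol/dm³.
Along a PFR/batch, dC_S/dC_R = −r_S/(r_S+r_T) = −k₁/(k₁+k₂·C_R).
Integrating from C_{R0} to C_R: C_S = (0.178/0.0661)·ln[(0.178+0.0661·5.07)/(0.178+0.0661·1.82)] = 2.693·ln(0.5131/0.2983) = 1.461 mol/dm³.
C_T = (C_{R0}−C_R)−C_S = 1.789 mol/dm³; S̃_{S/T} = 1.461/1.789 = 0.816.

0.816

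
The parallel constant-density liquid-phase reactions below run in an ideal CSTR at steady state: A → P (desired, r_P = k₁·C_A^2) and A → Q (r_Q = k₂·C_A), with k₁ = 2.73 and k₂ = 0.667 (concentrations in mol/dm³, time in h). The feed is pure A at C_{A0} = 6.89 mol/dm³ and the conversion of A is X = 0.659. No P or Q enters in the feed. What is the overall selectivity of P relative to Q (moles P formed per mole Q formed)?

9.62

Exit C_A = C_{A0}(1−X) = 6.89×0.341 = 2.349 mol/dm³.
In a CSTR the entire volume is at exit conditions, so r_P = 2.73×2.349^2 = 15.07 and r_Q = 0.667×2.349 = 1.567.
Overall selectivity = C_P/C_Q = r_Pτ/(r_Qτ) = r_P/r_Q = 9.62.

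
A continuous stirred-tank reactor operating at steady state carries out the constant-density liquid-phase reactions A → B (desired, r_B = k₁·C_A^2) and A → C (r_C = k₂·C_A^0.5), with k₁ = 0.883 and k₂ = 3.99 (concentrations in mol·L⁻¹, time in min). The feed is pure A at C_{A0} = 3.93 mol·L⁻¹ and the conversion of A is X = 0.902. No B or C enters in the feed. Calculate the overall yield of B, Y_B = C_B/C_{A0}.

0.0453

Exit C_A = C_{A0}(1−X) = 3.93×0.0980 = 0.3851 mol·L⁻¹.
A CSTR operates uniformly at the exit composition, giving r_B = 0.1310 and r_C = 2.476 (each k·C_A^n at C_A = 0.3851).
Fraction of consumed A going to B: r_B/(r_B+r_C) = 0.05024.
C_B = 0.05024·C_{A0}·X = 0.05024×3.93×0.902 = 0.178 mol·L⁻¹; Y_B = C_B/C_{A0} = 0.0453.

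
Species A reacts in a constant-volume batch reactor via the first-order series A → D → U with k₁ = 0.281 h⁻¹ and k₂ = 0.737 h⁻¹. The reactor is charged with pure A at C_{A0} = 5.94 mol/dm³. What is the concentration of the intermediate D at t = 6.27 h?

For first-order series with pure A initially, C_D(t) = k₁C_{A0}/(k₂−k₁)·(e^(−k₁t) − e^(−k₂t)).
e^(−k₁t) = e^(−0.281×6.27) = e^(−1.762) = 0.1717; e^(−k₂t) = e^(−4.621) = 0.009843.
C_D = 0.281×5.94/(0.737−0.281) × (0.1717−0.009843) = 3.660×0.1619 = 0.5925 mol/dm³.

0.593 mol/dm³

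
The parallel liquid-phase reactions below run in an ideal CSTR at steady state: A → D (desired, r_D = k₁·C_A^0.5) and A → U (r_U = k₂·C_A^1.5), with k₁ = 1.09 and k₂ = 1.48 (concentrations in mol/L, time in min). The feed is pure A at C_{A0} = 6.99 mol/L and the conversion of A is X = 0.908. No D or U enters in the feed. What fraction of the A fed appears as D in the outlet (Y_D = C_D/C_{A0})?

Exit C_A = C_{A0}(1−X) = 6.99×0.0920 = 0.6431 mol/L.
Rates in a CSTR are evaluated at the outlet concentration: r_D = 1.09×0.6431^0.5 = 0.8741, r_U = 1.48×0.6431^1.5 = 0.7632.
Fraction of consumed A going to D: r_D/(r_D+r_U) = 0.5339.
C_D = 0.5339·C_{A0}·X = 0.5339×6.99×0.908 = 3.39 mol/L; Y_D = C_D/C_{A0} = 0.485.

0.485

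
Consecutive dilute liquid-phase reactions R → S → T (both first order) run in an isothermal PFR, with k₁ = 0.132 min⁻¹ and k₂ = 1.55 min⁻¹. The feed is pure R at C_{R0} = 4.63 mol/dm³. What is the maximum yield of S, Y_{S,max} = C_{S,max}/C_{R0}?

0.0677

For a first-order series the maximum intermediate yield is C_{S,max}/C_{R0} = (k₁/k₂)^[k₂/(k₂−k₁)].
= (0.132/1.55)^(1.55/(1.55−0.132)) = (0.08516)^(1.093) = 0.06771.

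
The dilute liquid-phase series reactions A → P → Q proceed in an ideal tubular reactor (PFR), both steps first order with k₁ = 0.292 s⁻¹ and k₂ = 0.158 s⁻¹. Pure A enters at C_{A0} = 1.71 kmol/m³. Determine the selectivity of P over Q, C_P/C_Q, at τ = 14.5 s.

0.237

The intermediate concentration in a first-order A→B→C sequence is C_P = k₁C_{A0}(e^(−k₁τ) − e^(−k₂τ))/(k₂−k₁).
e^(−k₁τ) = e^(−0.292×14.5) = e^(−4.234) = 0.01449; e^(−k₂τ) = e^(−2.291) = 0.1012.
C_P = 0.292×1.71/(0.158−0.292) × (0.01449−0.1012) = (-3.726)×(-0.08667) = 0.3230 kmol/m³.
C_A = C_{A0}e^(−k₁τ) = 0.02479 kmol/m³, so C_Q = C_{A0}−C_A−C_P = 1.362 kmol/m³; C_P/C_Q = 0.237.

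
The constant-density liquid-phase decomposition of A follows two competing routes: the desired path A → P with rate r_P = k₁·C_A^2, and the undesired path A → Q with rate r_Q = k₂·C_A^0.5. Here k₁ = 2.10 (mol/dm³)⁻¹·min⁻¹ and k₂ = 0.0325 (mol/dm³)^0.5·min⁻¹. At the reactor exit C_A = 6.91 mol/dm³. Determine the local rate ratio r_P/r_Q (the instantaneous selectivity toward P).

1174

S_{P/Q} = r_P/r_Q = (k₁·C_A^2)/(k₂·C_A^0.5) = (k₁/k₂)·C_A^1.5.
= (2.10×6.910^2) / (0.0325×6.910^0.5) = 100.3/0.08543 = 1174.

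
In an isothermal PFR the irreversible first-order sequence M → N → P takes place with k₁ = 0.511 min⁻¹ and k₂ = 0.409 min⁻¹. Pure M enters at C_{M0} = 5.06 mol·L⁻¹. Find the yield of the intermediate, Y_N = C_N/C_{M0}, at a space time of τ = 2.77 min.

Solving the coupled first-order balances gives C_N(τ) = [k₁/(k₂−k₁)]·C_{M0}·(e^(−k₁τ) − e^(−k₂τ)).
e^(−k₁τ) = e^(−0.511×2.77) = e^(−1.415) = 0.2428; e^(−k₂τ) = e^(−1.133) = 0.3221.
C_N = 0.511×5.06/(0.409−0.511) × (0.2428−0.3221) = (-25.35)×(-0.07928) = 2.010 mol·L⁻¹.
Y_N = C_N/C_{M0} = 2.010/5.06 = 0.397.

0.397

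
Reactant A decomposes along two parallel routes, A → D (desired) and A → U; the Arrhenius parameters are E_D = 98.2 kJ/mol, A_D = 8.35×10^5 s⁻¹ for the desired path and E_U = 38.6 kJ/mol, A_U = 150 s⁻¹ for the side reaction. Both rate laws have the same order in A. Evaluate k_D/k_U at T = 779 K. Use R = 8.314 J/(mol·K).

0.561

Since both paths have the same order in A, the concentration cancels and S_{D/U} = k_D/k_U = (A_D/A_U)·exp[(E_U−E_D)/(RT)].
(E_U−E_D)/(RT) = (38.6−98.2)×10³/(8.314×779) = -59600/6477 = -9.202.
k_D/k_U = (8.35×10^5/150)·exp(-9.202) = 5567 × 1.008×10^-4 = 0.561.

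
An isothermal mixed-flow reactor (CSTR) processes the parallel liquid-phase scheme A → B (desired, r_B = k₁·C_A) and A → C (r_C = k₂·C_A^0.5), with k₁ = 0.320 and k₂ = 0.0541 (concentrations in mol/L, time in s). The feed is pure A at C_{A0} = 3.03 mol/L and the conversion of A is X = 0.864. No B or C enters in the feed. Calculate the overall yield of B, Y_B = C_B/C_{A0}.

Exit C_A = C_{A0}(1−X) = 3.03×0.136 = 0.4121 mol/L.
Rates in a CSTR are evaluated at the outlet concentration: r_B = 0.320×0.4121 = 0.1319, r_C = 0.0541×0.4121^0.5 = 0.03473.
Fraction of consumed A going to B: r_B/(r_B+r_C) = 0.7915.
C_B = 0.7915·C_{A0}·X = 0.7915×3.03×0.864 = 2.07 mol/L; Y_B = C_B/C_{A0} = 0.684.

0.684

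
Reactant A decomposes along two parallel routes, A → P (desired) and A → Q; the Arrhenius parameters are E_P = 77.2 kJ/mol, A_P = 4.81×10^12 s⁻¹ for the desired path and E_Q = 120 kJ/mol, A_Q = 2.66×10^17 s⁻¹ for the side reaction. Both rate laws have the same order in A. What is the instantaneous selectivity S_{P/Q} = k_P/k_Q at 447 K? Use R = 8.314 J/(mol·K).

1.82

k_P/k_Q = (A_P/A_Q)·exp[−(E_P−E_Q)/(RT)] = (A_P/A_Q)·exp[(E_Q−E_P)/(RT)].
(E_Q−E_P)/(RT) = (120−77.2)×10³/(8.314×447) = 42800/3716 = 11.52.
k_P/k_Q = (4.81×10^12/2.66×10^17)·exp(11.52) = 1.808×10^-5 × 1.004×10^5 = 1.82.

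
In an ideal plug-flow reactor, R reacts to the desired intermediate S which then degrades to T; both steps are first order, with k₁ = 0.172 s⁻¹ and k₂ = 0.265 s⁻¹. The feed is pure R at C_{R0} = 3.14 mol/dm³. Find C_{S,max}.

At the optimum, C_{S,max}/C_{R0} = (k₁/k₂)^[k₂/(k₂−k₁)].
= (0.172/0.265)^(0.265/(0.265−0.172)) = (0.6491)^(2.849) = 0.2918.
C_{S,max} = 0.2918×3.14 = 0.916 mol/dm³.

0.916 mol/dm³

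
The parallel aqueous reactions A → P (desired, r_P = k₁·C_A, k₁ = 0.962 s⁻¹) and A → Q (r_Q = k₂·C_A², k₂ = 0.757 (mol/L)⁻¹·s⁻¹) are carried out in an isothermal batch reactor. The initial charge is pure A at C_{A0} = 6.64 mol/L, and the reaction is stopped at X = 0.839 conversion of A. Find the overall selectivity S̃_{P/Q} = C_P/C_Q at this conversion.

C_A = C_{A0}(1−X) = 1.069 mol/L.
Along a PFR/batch, dC_P/dC_A = −r_P/(r_P+r_Q) = −k₁/(k₁+k₂·C_A).
Integrating from C_{A0} to C_A: C_P = (0.962/0.757)·ln[(0.962+0.757·6.64)/(0.962+0.757·1.07)] = 1.271·ln(5.988/1.771) = 1.548 mol/L.
C_Q = (C_{A0}−C_A)−C_P = 4.023 mol/L; S̃_{P/Q} = 1.548/4.023 = 0.385.

0.385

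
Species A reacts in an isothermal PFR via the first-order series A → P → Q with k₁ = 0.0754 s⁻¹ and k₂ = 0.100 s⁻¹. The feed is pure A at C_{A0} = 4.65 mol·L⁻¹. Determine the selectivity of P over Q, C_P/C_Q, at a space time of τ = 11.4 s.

For first-order series with pure A initially, C_P(τ) = k₁C_{A0}/(k₂−k₁)·(e^(−k₁τ) − e^(−k₂τ)).
e^(−k₁τ) = e^(−0.0754×11.4) = e^(−0.8596) = 0.4233; e^(−k₂τ) = e^(−1.140) = 0.3198.
C_P = 0.0754×4.65/(0.100−0.0754) × (0.4233−0.3198) = 14.25×0.1035 = 1.476 mol·L⁻¹.
C_A = C_{A0}e^(−k₁τ) = 1.969 mol·L⁻¹, so C_Q = C_{A0}−C_A−C_P = 1.206 mol·L⁻¹; C_P/C_Q = 1.22.

1.22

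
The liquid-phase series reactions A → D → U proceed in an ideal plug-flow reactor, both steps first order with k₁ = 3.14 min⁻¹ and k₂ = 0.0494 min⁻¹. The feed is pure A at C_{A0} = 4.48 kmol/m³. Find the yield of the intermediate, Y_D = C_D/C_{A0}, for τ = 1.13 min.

For first-order series with pure A initially, C_D(τ) = k₁C_{A0}/(k₂−k₁)·(e^(−k₁τ) − e^(−k₂τ)).
e^(−k₁τ) = e^(−3.14×1.13) = e^(−3.548) = 0.02878; e^(−k₂τ) = e^(−0.05582) = 0.9457.
C_D = 3.14×4.48/(0.0494−3.14) × (0.02878−0.9457) = (-4.552)×(-0.9169) = 4.174 kmol/m³.
Y_D = C_D/C_{A0} = 4.174/4.48 = 0.932.

0.932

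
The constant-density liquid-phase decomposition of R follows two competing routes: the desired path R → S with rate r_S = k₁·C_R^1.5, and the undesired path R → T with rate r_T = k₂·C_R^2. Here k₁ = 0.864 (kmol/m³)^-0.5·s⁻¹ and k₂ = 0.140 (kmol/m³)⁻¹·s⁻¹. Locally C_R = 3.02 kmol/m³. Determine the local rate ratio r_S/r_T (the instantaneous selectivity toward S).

3.55

S_{S/T} = r_S/r_T = (k₁·C_R^1.5)/(k₂·C_R^2) = (k₁/k₂)·C_R^-0.5.
= (0.864×3.020^1.5) / (0.140×3.020^2) = 4.534/1.277 = 3.55.
The undesired path is higher order in R, so low C_R (CSTR or dilute feed) favours S.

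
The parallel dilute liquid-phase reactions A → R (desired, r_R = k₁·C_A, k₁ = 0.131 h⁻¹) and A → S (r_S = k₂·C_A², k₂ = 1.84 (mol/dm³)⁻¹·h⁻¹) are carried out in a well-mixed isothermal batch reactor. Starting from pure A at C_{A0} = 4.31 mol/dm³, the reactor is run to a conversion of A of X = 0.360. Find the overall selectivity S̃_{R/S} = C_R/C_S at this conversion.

C_A = C_{A0}(1−X) = 2.758 mol/dm³.
Along a PFR/batch, dC_R/dC_A = −r_R/(r_R+r_S) = −k₁/(k₁+k₂·C_A).
Integrating from C_{A0} to C_A: C_R = (0.131/1.84)·ln[(0.131+1.84·4.31)/(0.131+1.84·2.76)] = 0.07120·ln(8.061/5.206) = 0.03113 mol/dm³.
C_S = (C_{A0}−C_A)−C_R = 1.520 mol/dm³; S̃_{R/S} = 0.03113/1.520 = 0.0205.

0.0205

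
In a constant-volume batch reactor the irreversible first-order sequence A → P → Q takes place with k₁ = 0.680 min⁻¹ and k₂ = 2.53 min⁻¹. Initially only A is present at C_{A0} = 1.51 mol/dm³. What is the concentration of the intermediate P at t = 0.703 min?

The intermediate concentration in a first-order A→B→C sequence is C_P = k₁C_{A0}(e^(−k₁t) − e^(−k₂t))/(k₂−k₁).
e^(−k₁t) = e^(−0.680×0.703) = e^(−0.4780) = 0.6200; e^(−k₂t) = e^(−1.779) = 0.1689.
C_P = 0.680×1.51/(2.53−0.680) × (0.6200−0.1689) = 0.5550×0.4511 = 0.2504 mol/dm³.

0.250 mol/dm³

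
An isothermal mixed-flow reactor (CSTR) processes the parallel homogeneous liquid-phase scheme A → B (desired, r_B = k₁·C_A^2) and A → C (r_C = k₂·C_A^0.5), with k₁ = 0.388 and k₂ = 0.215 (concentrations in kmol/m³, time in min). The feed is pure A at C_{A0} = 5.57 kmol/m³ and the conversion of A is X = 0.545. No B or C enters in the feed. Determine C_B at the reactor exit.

Exit C_A = C_{A0}(1−X) = 5.57×0.455 = 2.534 kmol/m³.
Rates in a CSTR are evaluated at the outlet concentration: r_B = 0.388×2.534^2 = 2.492, r_C = 0.215×2.534^0.5 = 0.3423.
Fraction of consumed A going to B: r_B/(r_B+r_C) = 0.8792.
C_B = 0.8792·C_{A0}·X = 0.8792×5.57×0.545 = 2.67 kmol/m³.

2.67 kmol/m³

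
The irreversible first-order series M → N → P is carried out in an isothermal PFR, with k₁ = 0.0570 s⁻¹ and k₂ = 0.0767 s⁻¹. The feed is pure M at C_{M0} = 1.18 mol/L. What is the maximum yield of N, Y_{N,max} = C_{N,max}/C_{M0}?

0.315

For a first-order series the maximum intermediate yield is C_{N,max}/C_{M0} = (k₁/k₂)^[k₂/(k₂−k₁)].
= (0.0570/0.0767)^(0.0767/(0.0767−0.0570)) = (0.7432)^(3.893) = 0.3148.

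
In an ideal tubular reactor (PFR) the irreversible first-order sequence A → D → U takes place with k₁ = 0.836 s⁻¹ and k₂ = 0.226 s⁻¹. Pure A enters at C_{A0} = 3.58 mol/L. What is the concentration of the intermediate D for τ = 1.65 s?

2.14 mol/L

Solving the coupled first-order balances gives C_D(τ) = [k₁/(k₂−k₁)]·C_{A0}·(e^(−k₁τ) − e^(−k₂τ)).
e^(−k₁τ) = e^(−0.836×1.65) = e^(−1.379) = 0.2517; e^(−k₂τ) = e^(−0.3729) = 0.6887.
C_D = 0.836×3.58/(0.226−0.836) × (0.2517−0.6887) = (-4.906)×(-0.4370) = 2.144 mol/L.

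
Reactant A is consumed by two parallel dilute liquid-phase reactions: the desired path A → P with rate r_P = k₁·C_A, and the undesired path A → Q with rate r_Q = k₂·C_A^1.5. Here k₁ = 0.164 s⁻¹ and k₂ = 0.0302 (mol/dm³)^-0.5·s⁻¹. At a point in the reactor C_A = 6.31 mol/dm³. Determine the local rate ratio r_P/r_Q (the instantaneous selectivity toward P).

2.16

S_{P/Q} = r_P/r_Q = (k₁·C_A)/(k₂·C_A^1.5) = (k₁/k₂)·C_A^-0.5.
= (0.164×6.310) / (0.0302×6.310^1.5) = 1.035/0.4787 = 2.16.
The undesired path is higher order in A, so low C_A (CSTR or dilute feed) favours P.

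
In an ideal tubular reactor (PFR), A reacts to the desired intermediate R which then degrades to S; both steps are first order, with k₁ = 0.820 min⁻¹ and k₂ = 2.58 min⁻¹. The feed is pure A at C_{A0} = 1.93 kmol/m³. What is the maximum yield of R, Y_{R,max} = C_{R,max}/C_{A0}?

0.186

Evaluating C_R at τ_opt = ln(k₂/k₁)/(k₂−k₁) gives C_{R,max}/C_{A0} = (k₁/k₂)^[k₂/(k₂−k₁)].
= (0.820/2.58)^(2.58/(2.58−0.820)) = (0.3178)^(1.466) = 0.1863.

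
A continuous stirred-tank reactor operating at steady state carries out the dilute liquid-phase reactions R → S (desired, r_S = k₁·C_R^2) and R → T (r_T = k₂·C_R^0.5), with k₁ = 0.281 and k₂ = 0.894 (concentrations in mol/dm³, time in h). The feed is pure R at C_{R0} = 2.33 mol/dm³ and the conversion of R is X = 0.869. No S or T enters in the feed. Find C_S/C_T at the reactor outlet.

0.0530

Exit C_R = C_{R0}(1−X) = 2.33×0.131 = 0.3052 mol/dm³.
In a CSTR the entire volume is at exit conditions, so r_S = 0.281×0.3052^2 = 0.02618 and r_T = 0.894×0.3052^0.5 = 0.4939.
Overall selectivity = C_S/C_T = r_Sτ/(r_Tτ) = r_S/r_T = 0.0530.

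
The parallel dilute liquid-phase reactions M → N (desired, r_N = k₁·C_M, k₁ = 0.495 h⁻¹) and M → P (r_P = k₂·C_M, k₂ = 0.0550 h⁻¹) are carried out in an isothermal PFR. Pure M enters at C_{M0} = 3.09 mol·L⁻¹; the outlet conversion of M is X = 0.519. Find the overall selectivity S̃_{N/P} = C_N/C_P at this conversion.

9.00

C_M = C_{M0}(1−X) = 1.486 mol·L⁻¹.
Both paths are first order in M, so the instantaneous fraction to N is constant: dC_N/d(−C_M) = k₁/(k₁+k₂) = 0.9000.
C_N = 0.9000·(C_{M0}−C_M) = 0.9000×1.604 = 1.44 mol·L⁻¹.
C_P = (C_{M0}−C_M)−C_N = 0.1604 mol·L⁻¹; S̃_{N/P} = 1.443/0.1604 = 9.00.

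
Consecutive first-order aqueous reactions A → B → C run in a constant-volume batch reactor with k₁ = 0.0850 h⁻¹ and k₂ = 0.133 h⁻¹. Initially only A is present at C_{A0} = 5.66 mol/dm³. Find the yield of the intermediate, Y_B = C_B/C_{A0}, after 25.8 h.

0.140

For first-order series with pure A initially, C_B(t) = k₁C_{A0}/(k₂−k₁)·(e^(−k₁t) − e^(−k₂t)).
e^(−k₁t) = e^(−0.0850×25.8) = e^(−2.193) = 0.1116; e^(−k₂t) = e^(−3.431) = 0.03234.
C_B = 0.0850×5.66/(0.133−0.0850) × (0.1116−0.03234) = 10.02×0.07924 = 0.7942 mol/dm³.
Y_B = C_B/C_{A0} = 0.7942/5.66 = 0.140.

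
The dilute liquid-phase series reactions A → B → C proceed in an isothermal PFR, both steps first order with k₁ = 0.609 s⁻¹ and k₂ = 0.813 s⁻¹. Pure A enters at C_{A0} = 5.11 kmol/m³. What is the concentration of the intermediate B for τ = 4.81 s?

The intermediate concentration in a first-order A→B→C sequence is C_B = k₁C_{A0}(e^(−k₁τ) − e^(−k₂τ))/(k₂−k₁).
e^(−k₁τ) = e^(−0.609×4.81) = e^(−2.929) = 0.05343; e^(−k₂τ) = e^(−3.911) = 0.02003.
C_B = 0.609×5.11/(0.813−0.609) × (0.05343−0.02003) = 15.25×0.03341 = 0.5096 kmol/m³.

0.510 kmol/m³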